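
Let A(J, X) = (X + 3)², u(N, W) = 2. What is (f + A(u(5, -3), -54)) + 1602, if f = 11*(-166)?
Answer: 2377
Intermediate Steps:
A(J, X) = (3 + X)²
f = -1826
(f + A(u(5, -3), -54)) + 1602 = (-1826 + (3 - 54)²) + 1602 = (-1826 + (-51)²) + 1602 = (-1826 + 2601) + 1602 = 775 + 1602 = 2377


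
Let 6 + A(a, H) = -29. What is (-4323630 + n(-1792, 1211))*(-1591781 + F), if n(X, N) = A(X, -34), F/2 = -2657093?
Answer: 29859087809055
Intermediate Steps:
F = -5314186 (F = 2*(-2657093) = -5314186)
A(a, H) = -35 (A(a, H) = -6 - 29 = -35)
n(X, N) = -35
(-4323630 + n(-1792, 1211))*(-1591781 + F) = (-4323630 - 35)*(-1591781 - 5314186) = -4323665*(-6905967) = 29859087809055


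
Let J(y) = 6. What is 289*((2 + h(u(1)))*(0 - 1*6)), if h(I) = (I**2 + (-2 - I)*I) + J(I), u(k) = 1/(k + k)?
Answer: -12138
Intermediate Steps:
u(k) = 1/(2*k)
h(I) = 6 + I**2 + I*(-2 - I) (h(I) = (I**2 + (-2 - I)*I) + 6 = (I**2 + I*(-2 - I)) + 6 = 6 + I**2 + I*(-2 - I))
289*((2 + h(u(1)))*(0 - 1*6)) = 289*((2 + (6 - 1/1))*(0 - 1*6)) = 289*((2 + (6 - 1))*(0 - 6)) = 289*((2 + (6 - 2*1/2))*(-6)) = 289*((2 + (6 - 1))*(-6)) = 289*((2 + 5)*(-6)) = 289*(7*(-6)) = 289*(-42) = -12138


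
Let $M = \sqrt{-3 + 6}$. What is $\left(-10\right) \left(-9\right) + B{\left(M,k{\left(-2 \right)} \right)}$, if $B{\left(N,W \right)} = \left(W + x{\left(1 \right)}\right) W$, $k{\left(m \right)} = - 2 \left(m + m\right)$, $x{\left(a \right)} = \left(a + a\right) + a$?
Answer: $178$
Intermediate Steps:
$x{\left(a \right)} = 3 a$ ($x{\left(a \right)} = 2 a + a = 3 a$)
$k{\left(m \right)} = - 4 m$ ($k{\left(m \right)} = - 2 \cdot 2 m = - 4 m$)
$M = \sqrt{3} \approx 1.732$
$B{\left(N,W \right)} = W \left(3 + W\right)$ ($B{\left(N,W \right)} = \left(W + 3 \cdot 1\right) W = \left(W + 3\right) W = \left(3 + W\right) W = W \left(3 + W\right)$)
$\left(-10\right) \left(-9\right) + B{\left(M,k{\left(-2 \right)} \right)} = \left(-10\right) \left(-9\right) + \left(-4\right) \left(-2\right) \left(3 - -8\right) = 90 + 8 \left(3 + 8\right) = 90 + 8 \cdot 11 = 90 + 88 = 178$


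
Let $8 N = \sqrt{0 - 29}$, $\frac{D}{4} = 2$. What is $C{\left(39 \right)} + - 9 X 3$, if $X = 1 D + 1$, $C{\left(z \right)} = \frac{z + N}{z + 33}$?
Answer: $- \frac{5819}{24} + \frac{i \sqrt{29}}{576} \approx -242.46 + 0.0093492 i$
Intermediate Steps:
$D = 8$ ($D = 4 \cdot 2 = 8$)
$N = \frac{i \sqrt{29}}{8}$ ($N = \frac{\sqrt{0 - 29}}{8} = \frac{\sqrt{-29}}{8} = \frac{i \sqrt{29}}{8} \approx 0.67315 i$)
$C{\left(z \right)} = \frac{z + \frac{i \sqrt{29}}{8}}{33 + z}$ ($C{\left(z \right)} = \frac{z + \frac{i \sqrt{29}}{8}}{z + 33} = \frac{z + \frac{i \sqrt{29}}{8}}{33 + z}$)
$X = 9$ ($X = 1 \cdot 8 + 1 = 8 + 1 = 9$)
$C{\left(39 \right)} + - 9 X 3 = \frac{39 + \frac{i \sqrt{29}}{8}}{33 + 39} + \left(-9\right) 9 \cdot 3 = \frac{39 + \frac{i \sqrt{29}}{8}}{72} - 243 = \left(\frac{13}{24} + \frac{i \sqrt{29}}{576}\right) - 243 = - \frac{5819}{24} + \frac{i \sqrt{29}}{576}$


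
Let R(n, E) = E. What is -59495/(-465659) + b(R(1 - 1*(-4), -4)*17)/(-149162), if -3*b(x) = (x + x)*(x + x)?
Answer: 17618004217/104187941637 ≈ 0.16910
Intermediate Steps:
b(x) = -4*x²/3 (b(x) = -(x + x)*(x + x)/3 = -2*x*2*x/3 = -4*x²/3)
-59495/(-465659) + b(R(1 - 1*(-4), -4)*17)/(-149162) = -59495/(-465659) - 4*(-4*17)²/3/(-149162) = -59495*(-1/465659) - 4/3*(-68)²*(-1/149162) = 59495/465659 - 4/3*4624*(-1/149162) = 59495/465659 - 18496/3*(-1/149162) = 59495/465659 + 9248/223743 = 17618004217/104187941637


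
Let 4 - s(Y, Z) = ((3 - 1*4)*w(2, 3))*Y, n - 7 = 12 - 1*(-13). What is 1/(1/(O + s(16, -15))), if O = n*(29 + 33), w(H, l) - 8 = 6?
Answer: 2212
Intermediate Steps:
w(H, l) = 14 (w(H, l) = 8 + 6 = 14)
n = 32 (n = 7 + (12 - 1*(-13)) = 7 + (12 + 13) = 7 + 25 = 32)
s(Y, Z) = 4 + 14*Y (s(Y, Z) = 4 - (3 - 1*4)*14*Y = 4 - (3 - 4)*14*Y = 4 - (-1*14)*Y = 4 - (-14)*Y = 4 + 14*Y)
O = 1984 (O = 32*(29 + 33) = 32*62 = 1984)
1/(1/(O + s(16, -15))) = 1/(1/(1984 + (4 + 14*16))) = 1/(1/(1984 + (4 + 224))) = 1/(1/(1984 + 228)) = 1/(1/2212) = 2212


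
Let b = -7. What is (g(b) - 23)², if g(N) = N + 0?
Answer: 900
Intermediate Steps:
g(N) = N
(g(b) - 23)² = (-7 - 23)² = (-30)² = 900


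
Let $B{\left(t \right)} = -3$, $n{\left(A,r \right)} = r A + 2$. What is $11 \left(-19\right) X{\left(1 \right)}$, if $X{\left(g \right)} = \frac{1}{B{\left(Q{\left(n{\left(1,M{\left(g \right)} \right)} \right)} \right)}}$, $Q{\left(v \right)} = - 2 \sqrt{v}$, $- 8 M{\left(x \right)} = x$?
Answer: $\frac{209}{3} \approx 69.667$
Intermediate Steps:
$M{\left(x \right)} = - \frac{x}{8}$
$n{\left(A,r \right)} = 2 + A r$ ($n{\left(A,r \right)} = A r + 2 = 2 + A r$)
$X{\left(g \right)} = - \frac{1}{3}$ ($X{\left(g \right)} = \frac{1}{-3} = - \frac{1}{3}$)
$11 \left(-19\right) X{\left(1 \right)} = 11 \left(-19\right) \left(- \frac{1}{3}\right) = \left(-209\right) \left(- \frac{1}{3}\right) = \frac{209}{3}$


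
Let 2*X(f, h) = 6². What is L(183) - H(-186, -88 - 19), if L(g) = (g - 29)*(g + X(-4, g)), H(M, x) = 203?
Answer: 30751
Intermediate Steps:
X(f, h) = 18 (X(f, h) = (½)*6² = (½)*36 = 18)
L(g) = (-29 + g)*(18 + g) (L(g) = (g - 29)*(g + 18) = (-29 + g)*(18 + g))
L(183) - H(-186, -88 - 19) = (-522 + 183² - 11*183) - 1*203 = (-522 + 33489 - 2013) - 203 = 30954 - 203 = 30751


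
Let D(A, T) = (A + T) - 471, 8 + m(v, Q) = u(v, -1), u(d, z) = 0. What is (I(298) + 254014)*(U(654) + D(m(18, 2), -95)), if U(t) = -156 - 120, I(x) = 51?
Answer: -215955250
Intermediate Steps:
U(t) = -276
m(v, Q) = -8 (m(v, Q) = -8 + 0 = -8)
D(A, T) = -471 + A + T
(I(298) + 254014)*(U(654) + D(m(18, 2), -95)) = (51 + 254014)*(-276 + (-471 - 8 - 95)) = 254065*(-276 - 574) = 254065*(-850) = -215955250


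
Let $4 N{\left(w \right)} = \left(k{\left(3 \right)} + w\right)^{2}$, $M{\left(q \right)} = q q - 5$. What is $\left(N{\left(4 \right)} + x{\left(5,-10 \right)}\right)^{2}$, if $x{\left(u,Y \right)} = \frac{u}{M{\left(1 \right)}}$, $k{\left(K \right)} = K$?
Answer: $121$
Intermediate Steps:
$M{\left(q \right)} = -5 + q^{2}$ ($M{\left(q \right)} = q^{2} - 5 = -5 + q^{2}$)
$x{\left(u,Y \right)} = - \frac{u}{4}$ ($x{\left(u,Y \right)} = \frac{u}{-5 + 1^{2}} = \frac{u}{-5 + 1} = \frac{u}{-4} = u \left(- \frac{1}{4}\right) = - \frac{u}{4}$)
$N{\left(w \right)} = \frac{\left(3 + w\right)^{2}}{4}$
$\left(N{\left(4 \right)} + x{\left(5,-10 \right)}\right)^{2} = \left(\frac{\left(3 + 4\right)^{2}}{4} - \frac{5}{4}\right)^{2} = \left(\frac{7^{2}}{4} - \frac{5}{4}\right)^{2} = \left(\frac{1}{4} \cdot 49 - \frac{5}{4}\right)^{2} = \left(\frac{49}{4} - \frac{5}{4}\right)^{2} = 11^{2} = 121$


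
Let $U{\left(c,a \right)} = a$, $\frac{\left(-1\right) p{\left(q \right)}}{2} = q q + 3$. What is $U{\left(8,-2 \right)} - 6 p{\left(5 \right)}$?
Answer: $334$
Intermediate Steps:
$p{\left(q \right)} = -6 - 2 q^{2}$ ($p{\left(q \right)} = - 2 \left(q q + 3\right) = - 2 \left(q^{2} + 3\right) = - 2 \left(3 + q^{2}\right) = -6 - 2 q^{2}$)
$U{\left(8,-2 \right)} - 6 p{\left(5 \right)} = -2 - 6 \left(-6 - 2 \cdot 5^{2}\right) = -2 - 6 \left(-6 - 50\right) = -2 - -336 = -2 + 336 = 334$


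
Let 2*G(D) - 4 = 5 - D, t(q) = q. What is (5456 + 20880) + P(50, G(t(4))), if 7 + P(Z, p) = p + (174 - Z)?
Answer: 52911/2 ≈ 26456.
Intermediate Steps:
G(D) = 9/2 - D/2 (G(D) = 2 + (5 - D)/2 = 2 + (5/2 - D/2) = 9/2 - D/2)
P(Z, p) = 167 + p - Z (P(Z, p) = -7 + (p + (174 - Z)) = -7 + (174 + p - Z) = 167 + p - Z)
(5456 + 20880) + P(50, G(t(4))) = (5456 + 20880) + (167 + (9/2 - ½*4) - 1*50) = 26336 + (167 + (9/2 - 2) - 50) = 26336 + (167 + 5/2 - 50) = 26336 + 239/2 = 52911/2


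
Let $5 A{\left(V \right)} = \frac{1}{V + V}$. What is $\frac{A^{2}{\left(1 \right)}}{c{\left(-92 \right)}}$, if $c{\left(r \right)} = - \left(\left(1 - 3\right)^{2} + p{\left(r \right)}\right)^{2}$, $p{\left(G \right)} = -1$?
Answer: $- \frac{1}{900} \approx -0.0011111$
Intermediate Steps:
$A{\left(V \right)} = \frac{1}{10 V}$ ($A{\left(V \right)} = \frac{1}{5 \left(V + V\right)} = \frac{1}{5 \cdot 2 V} = \frac{\frac{1}{2} \frac{1}{V}}{5} = \frac{1}{10 V}$)
$c{\left(r \right)} = -9$ ($c{\left(r \right)} = - \left(\left(1 - 3\right)^{2} - 1\right)^{2} = - \left(\left(-2\right)^{2} - 1\right)^{2} = - \left(4 - 1\right)^{2} = - 3^{2} = \left(-1\right) 9 = -9$)
$\frac{A^{2}{\left(1 \right)}}{c{\left(-92 \right)}} = \frac{\left(\frac{1}{10 \cdot 1}\right)^{2}}{-9} = \left(\frac{1}{10} \cdot 1\right)^{2} \left(- \frac{1}{9}\right) = \left(\frac{1}{10}\right)^{2} \left(- \frac{1}{9}\right) = \frac{1}{100} \left(- \frac{1}{9}\right) = - \frac{1}{900}$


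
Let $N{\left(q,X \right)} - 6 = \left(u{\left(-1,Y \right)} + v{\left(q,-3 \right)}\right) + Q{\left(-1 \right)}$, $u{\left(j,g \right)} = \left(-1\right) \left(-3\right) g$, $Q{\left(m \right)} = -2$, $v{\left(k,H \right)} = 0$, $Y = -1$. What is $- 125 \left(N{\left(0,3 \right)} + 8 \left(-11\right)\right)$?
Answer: $10875$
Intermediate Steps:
$u{\left(j,g \right)} = 3 g$
$N{\left(q,X \right)} = 1$ ($N{\left(q,X \right)} = 6 + \left(\left(3 \left(-1\right) + 0\right) - 2\right) = 6 + \left(\left(-3 + 0\right) - 2\right) = 6 - 5 = 1$)
$- 125 \left(N{\left(0,3 \right)} + 8 \left(-11\right)\right) = - 125 \left(1 + 8 \left(-11\right)\right) = - 125 \left(1 - 88\right) = \left(-125\right) \left(-87\right) = 10875$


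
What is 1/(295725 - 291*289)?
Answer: 1/211626 ≈ 4.7253e-6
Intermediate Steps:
1/(295725 - 291*289) = 1/(295725 - 84099) = 1/211626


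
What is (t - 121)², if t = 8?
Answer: 12769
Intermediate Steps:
(t - 121)² = (8 - 121)² = (-113)² = 12769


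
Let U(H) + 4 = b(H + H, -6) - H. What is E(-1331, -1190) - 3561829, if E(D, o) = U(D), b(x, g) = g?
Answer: -3560508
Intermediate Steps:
U(H) = -10 - H (U(H) = -4 + (-6 - H) = -10 - H)
E(D, o) = -10 - D
E(-1331, -1190) - 3561829 = (-10 - 1*(-1331)) - 3561829 = (-10 + 1331) - 3561829 = 1321 - 3561829 = -3560508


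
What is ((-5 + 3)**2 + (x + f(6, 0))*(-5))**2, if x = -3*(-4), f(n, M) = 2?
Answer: 4356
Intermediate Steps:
x = 12
((-5 + 3)**2 + (x + f(6, 0))*(-5))**2 = ((-5 + 3)**2 + (12 + 2)*(-5))**2 = ((-2)**2 + 14*(-5))**2 = (4 - 70)**2 = (-66)**2 = 4356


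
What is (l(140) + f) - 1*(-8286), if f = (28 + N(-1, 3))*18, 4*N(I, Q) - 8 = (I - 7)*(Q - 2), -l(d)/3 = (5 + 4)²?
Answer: 8547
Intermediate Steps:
l(d) = -243 (l(d) = -3*(5 + 4)² = -3*9² = -3*81 = -243)
N(I, Q) = 2 + (-7 + I)*(-2 + Q)/4 (N(I, Q) = 2 + ((I - 7)*(Q - 2))/4 = 2 + ((-7 + I)*(-2 + Q))/4 = 2 + (-7 + I)*(-2 + Q)/4)
f = 504 (f = (28 + (11/2 - 7/4*3 - ½*(-1) + (¼)*(-1)*3))*18 = (28 + (11/2 - 21/4 + ½ - ¾))*18 = (28 + 0)*18 = 28*18 = 504)
(l(140) + f) - 1*(-8286) = (-243 + 504) - 1*(-8286) = 261 + 8286 = 8547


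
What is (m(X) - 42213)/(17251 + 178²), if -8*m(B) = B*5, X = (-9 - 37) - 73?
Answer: -337109/391480 ≈ -0.86111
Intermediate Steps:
X = -119 (X = -46 - 73 = -119)
m(B) = -5*B/8 (m(B) = -B*5/8 = -5*B/8)
(m(X) - 42213)/(17251 + 178²) = (-5/8*(-119) - 42213)/(17251 + 178²) = (595/8 - 42213)/(17251 + 31684) = -337109/8/48935 = -337109/8*1/48935 = -337109/391480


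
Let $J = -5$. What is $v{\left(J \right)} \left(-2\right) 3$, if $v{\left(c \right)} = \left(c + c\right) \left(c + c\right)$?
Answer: $-600$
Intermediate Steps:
$v{\left(c \right)} = 4 c^{2}$ ($v{\left(c \right)} = 2 c 2 c = 4 c^{2}$)
$v{\left(J \right)} \left(-2\right) 3 = 4 \left(-5\right)^{2} \left(-2\right) 3 = 4 \cdot 25 \left(-2\right) 3 = 100 \left(-2\right) 3 = \left(-200\right) 3 = -600$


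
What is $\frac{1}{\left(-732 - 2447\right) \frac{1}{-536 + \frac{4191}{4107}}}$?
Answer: $\frac{732387}{4352051} \approx 0.16829$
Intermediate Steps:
$\frac{1}{\left(-732 - 2447\right) \frac{1}{-536 + \frac{4191}{4107}}} = \frac{1}{\left(-3179\right) \frac{1}{-536 + 4191 \cdot \frac{1}{4107}}} = \frac{1}{\left(-3179\right) \frac{1}{-536 + \frac{1397}{1369}}} = \frac{1}{\left(-3179\right) \frac{1}{- \frac{732387}{1369}}} = \frac{1}{\left(-3179\right) \left(- \frac{1369}{732387}\right)} = \frac{1}{\frac{4352051}{732387}} = \frac{732387}{4352051}$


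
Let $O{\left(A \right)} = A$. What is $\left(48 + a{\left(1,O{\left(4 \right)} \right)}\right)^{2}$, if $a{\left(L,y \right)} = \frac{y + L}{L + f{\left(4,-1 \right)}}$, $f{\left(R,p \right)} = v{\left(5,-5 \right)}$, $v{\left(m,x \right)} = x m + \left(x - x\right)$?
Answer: $\frac{1315609}{576} \approx 2284.0$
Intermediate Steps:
$v{\left(m,x \right)} = m x$ ($v{\left(m,x \right)} = m x + 0 = m x$)
$f{\left(R,p \right)} = -25$ ($f{\left(R,p \right)} = 5 \left(-5\right) = -25$)
$a{\left(L,y \right)} = \frac{L + y}{-25 + L}$ ($a{\left(L,y \right)} = \frac{y + L}{L - 25} = \frac{L + y}{-25 + L}$)
$\left(48 + a{\left(1,O{\left(4 \right)} \right)}\right)^{2} = \left(48 + \frac{1 + 4}{-25 + 1}\right)^{2} = \left(48 + \frac{1}{-24} \cdot 5\right)^{2} = \left(48 - \frac{5}{24}\right)^{2} = \left(\frac{1147}{24}\right)^{2} = \frac{1315609}{576}$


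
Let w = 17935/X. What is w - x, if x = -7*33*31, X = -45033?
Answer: 18968434/2649 ≈ 7160.6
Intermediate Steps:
x = -7161 (x = -231*31 = -7161)
w = -1055/2649 (w = 17935/(-45033) = 17935*(-1/45033) = -1055/2649 ≈ -0.39826)
w - x = -1055/2649 - 1*(-7161) = -1055/2649 + 7161 = 18968434/2649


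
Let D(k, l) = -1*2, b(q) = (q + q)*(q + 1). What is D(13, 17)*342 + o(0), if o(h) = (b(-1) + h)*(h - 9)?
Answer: -684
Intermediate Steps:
b(q) = 2*q*(1 + q) (b(q) = (2*q)*(1 + q) = 2*q*(1 + q))
D(k, l) = -2
o(h) = h*(-9 + h) (o(h) = (2*(-1)*(1 - 1) + h)*(h - 9) = (2*(-1)*0 + h)*(-9 + h) = (0 + h)*(-9 + h) = h*(-9 + h))
D(13, 17)*342 + o(0) = -2*342 + 0*(-9 + 0) = -684 + 0*(-9) = -684 + 0 = -684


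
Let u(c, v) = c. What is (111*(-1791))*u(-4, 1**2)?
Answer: 795204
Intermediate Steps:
(111*(-1791))*u(-4, 1**2) = (111*(-1791))*(-4) = -198801*(-4) = 795204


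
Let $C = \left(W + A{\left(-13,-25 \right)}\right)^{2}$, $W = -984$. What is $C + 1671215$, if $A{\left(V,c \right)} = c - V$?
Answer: $2663231$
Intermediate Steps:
$C = 992016$ ($C = \left(-984 - 12\right)^{2} = \left(-996\right)^{2} = 992016$)
$C + 1671215 = 992016 + 1671215 = 2663231$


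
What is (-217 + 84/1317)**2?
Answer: 9069705225/192721 ≈ 47061.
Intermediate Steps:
(-217 + 84/1317)**2 = (-217 + 84*(1/1317))**2 = (-217 + 28/439)**2 = (-95235/439)**2 = 9069705225/192721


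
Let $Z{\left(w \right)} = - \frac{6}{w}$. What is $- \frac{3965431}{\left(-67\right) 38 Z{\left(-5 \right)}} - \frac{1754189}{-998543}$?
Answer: $\frac{19825063826329}{15253742868} \approx 1299.7$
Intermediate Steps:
$- \frac{3965431}{\left(-67\right) 38 Z{\left(-5 \right)}} - \frac{1754189}{-998543} = - \frac{3965431}{\left(-67\right) 38 \left(- \frac{6}{-5}\right)} - \frac{1754189}{-998543} = - \frac{3965431}{\left(-2546\right) \left(\left(-6\right) \left(- \frac{1}{5}\right)\right)} - - \frac{1754189}{998543} = - \frac{3965431}{\left(-2546\right) \frac{6}{5}} + \frac{1754189}{998543} = - \frac{3965431}{- \frac{15276}{5}} + \frac{1754189}{998543} = \left(-3965431\right) \left(- \frac{5}{15276}\right) + \frac{1754189}{998543} = \frac{19827155}{15276} + \frac{1754189}{998543} = \frac{19825063826329}{15253742868}$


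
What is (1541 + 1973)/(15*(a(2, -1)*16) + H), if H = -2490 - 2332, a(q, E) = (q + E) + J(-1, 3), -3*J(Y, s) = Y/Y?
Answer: -251/333 ≈ -0.75375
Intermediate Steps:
J(Y, s) = -1/3 (J(Y, s) = -Y/(3*Y) = -1/3*1 = -1/3)
a(q, E) = -1/3 + E + q (a(q, E) = (q + E) - 1/3 = (E + q) - 1/3 = -1/3 + E + q)
H = -4822
(1541 + 1973)/(15*(a(2, -1)*16) + H) = (1541 + 1973)/(15*((-1/3 - 1 + 2)*16) - 4822) = 3514/(15*((2/3)*16) - 4822) = 3514/(15*(32/3) - 4822) = 3514/(160 - 4822) = 3514/(-4662) = 3514*(-1/4662) = -251/333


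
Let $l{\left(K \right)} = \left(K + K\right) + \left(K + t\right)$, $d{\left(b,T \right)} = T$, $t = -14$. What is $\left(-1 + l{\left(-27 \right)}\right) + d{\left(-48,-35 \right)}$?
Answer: $-131$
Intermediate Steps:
$l{\left(K \right)} = -14 + 3 K$ ($l{\left(K \right)} = \left(K + K\right) + \left(K - 14\right) = 2 K + \left(-14 + K\right) = -14 + 3 K$)
$\left(-1 + l{\left(-27 \right)}\right) + d{\left(-48,-35 \right)} = \left(-1 + \left(-14 + 3 \left(-27\right)\right)\right) - 35 = \left(-1 - 95\right) - 35 = -96 - 35 = -131$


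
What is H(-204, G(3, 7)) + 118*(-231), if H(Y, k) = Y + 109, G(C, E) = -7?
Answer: -27353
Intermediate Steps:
H(Y, k) = 109 + Y
H(-204, G(3, 7)) + 118*(-231) = (109 - 204) + 118*(-231) = -95 - 27258 = -27353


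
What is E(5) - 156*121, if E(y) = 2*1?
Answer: -18874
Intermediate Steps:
E(y) = 2
E(5) - 156*121 = 2 - 156*121 = 2 - 18876 = -18874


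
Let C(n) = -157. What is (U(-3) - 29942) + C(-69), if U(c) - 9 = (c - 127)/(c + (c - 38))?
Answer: -661915/22 ≈ -30087.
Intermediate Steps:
U(c) = 9 + (-127 + c)/(-38 + 2*c) (U(c) = 9 + (c - 127)/(c + (c - 38)) = 9 + (-127 + c)/(c + (-38 + c)) = 9 + (-127 + c)/(-38 + 2*c))
(U(-3) - 29942) + C(-69) = ((-469 + 19*(-3))/(2*(-19 - 3)) - 29942) - 157 = ((½)*(-469 - 57)/(-22) - 29942) - 157 = ((½)*(-1/22)*(-526) - 29942) - 157 = (263/22 - 29942) - 157 = -658461/22 - 157 = -661915/22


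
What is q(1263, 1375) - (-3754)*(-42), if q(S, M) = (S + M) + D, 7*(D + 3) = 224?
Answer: -155001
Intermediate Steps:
D = 29 (D = -3 + (1/7)*224 = -3 + 32 = 29)
q(S, M) = 29 + M + S (q(S, M) = (S + M) + 29 = (M + S) + 29 = 29 + M + S)
q(1263, 1375) - (-3754)*(-42) = (29 + 1375 + 1263) - (-3754)*(-42) = 2667 - 1*157668 = 2667 - 157668 = -155001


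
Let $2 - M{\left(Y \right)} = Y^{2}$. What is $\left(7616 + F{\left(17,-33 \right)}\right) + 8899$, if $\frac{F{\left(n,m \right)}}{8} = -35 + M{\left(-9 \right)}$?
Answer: $15603$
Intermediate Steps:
$M{\left(Y \right)} = 2 - Y^{2}$
$F{\left(n,m \right)} = -912$ ($F{\left(n,m \right)} = 8 \left(-35 + \left(2 - \left(-9\right)^{2}\right)\right) = 8 \left(-35 + \left(2 - 81\right)\right) = 8 \left(-35 - 79\right) = 8 \left(-114\right) = -912$)
$\left(7616 + F{\left(17,-33 \right)}\right) + 8899 = \left(7616 - 912\right) + 8899 = 6704 + 8899 = 15603$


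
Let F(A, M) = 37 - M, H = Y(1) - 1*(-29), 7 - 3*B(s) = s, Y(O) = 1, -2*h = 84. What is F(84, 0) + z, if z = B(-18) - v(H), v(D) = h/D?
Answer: 701/15 ≈ 46.733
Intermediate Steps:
h = -42 (h = -1/2*84 = -42)
B(s) = 7/3 - s/3
H = 30 (H = 1 - 1*(-29) = 1 + 29 = 30)
v(D) = -42/D
z = 146/15 (z = (7/3 - 1/3*(-18)) - (-42)/30 = (7/3 + 6) - (-42)/30 = 25/3 - 1*(-7/5) = 25/3 + 7/5 = 146/15 ≈ 9.7333)
F(84, 0) + z = (37 - 1*0) + 146/15 = (37 + 0) + 146/15 = 37 + 146/15 = 701/15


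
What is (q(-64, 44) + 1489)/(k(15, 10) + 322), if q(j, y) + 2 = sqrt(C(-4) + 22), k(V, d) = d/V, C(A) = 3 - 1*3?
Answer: 4461/968 + 3*sqrt(22)/968 ≈ 4.6230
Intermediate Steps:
C(A) = 0 (C(A) = 3 - 3 = 0)
q(j, y) = -2 + sqrt(22) (q(j, y) = -2 + sqrt(0 + 22) = -2 + sqrt(22))
(q(-64, 44) + 1489)/(k(15, 10) + 322) = ((-2 + sqrt(22)) + 1489)/(10/15 + 322) = (1487 + sqrt(22))/(10*(1/15) + 322) = (1487 + sqrt(22))/(2/3 + 322) = (1487 + sqrt(22))/(968/3) = (1487 + sqrt(22))*(3/968) = 4461/968 + 3*sqrt(22)/968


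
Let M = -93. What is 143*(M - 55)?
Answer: -21164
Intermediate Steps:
143*(M - 55) = 143*(-93 - 55) = 143*(-148) = -21164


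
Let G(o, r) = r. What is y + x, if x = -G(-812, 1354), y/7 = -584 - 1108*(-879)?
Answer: 6812082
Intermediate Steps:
y = 6813436 (y = 7*(-584 - 1108*(-879)) = 7*(-584 + 973932) = 7*973348 = 6813436)
x = -1354 (x = -1*1354 = -1354)
y + x = 6813436 - 1354 = 6812082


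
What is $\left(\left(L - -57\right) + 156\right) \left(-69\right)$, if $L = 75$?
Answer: $-19872$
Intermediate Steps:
$\left(\left(L - -57\right) + 156\right) \left(-69\right) = \left(\left(75 - -57\right) + 156\right) \left(-69\right) = \left(\left(75 + 57\right) + 156\right) \left(-69\right) = \left(132 + 156\right) \left(-69\right) = 288 \left(-69\right) = -19872$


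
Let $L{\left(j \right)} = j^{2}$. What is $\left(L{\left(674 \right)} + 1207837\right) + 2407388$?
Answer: $4069501$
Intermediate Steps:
$\left(L{\left(674 \right)} + 1207837\right) + 2407388 = \left(674^{2} + 1207837\right) + 2407388 = \left(454276 + 1207837\right) + 2407388 = 1662113 + 2407388 = 4069501$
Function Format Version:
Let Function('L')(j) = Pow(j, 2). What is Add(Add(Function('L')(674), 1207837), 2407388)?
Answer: 4069501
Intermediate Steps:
Add(Add(Function('L')(674), 1207837), 2407388) = Add(Add(Pow(674, 2), 1207837), 2407388) = Add(Add(454276, 1207837), 2407388) = Add(1662113, 2407388) = 4069501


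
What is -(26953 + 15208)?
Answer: -42161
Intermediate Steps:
-(26953 + 15208) = -1*42161 = -42161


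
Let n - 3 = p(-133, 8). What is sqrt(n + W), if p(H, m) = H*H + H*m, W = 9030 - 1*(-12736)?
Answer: 9*sqrt(474) ≈ 195.94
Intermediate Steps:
W = 21766 (W = 9030 + 12736 = 21766)
p(H, m) = H**2 + H*m
n = 16628 (n = 3 - 133*(-133 + 8) = 3 - 133*(-125) = 3 + 16625 = 16628)
sqrt(n + W) = sqrt(16628 + 21766) = sqrt(38394) = 9*sqrt(474)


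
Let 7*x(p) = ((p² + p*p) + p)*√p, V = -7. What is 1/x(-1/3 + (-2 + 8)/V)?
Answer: -3087*I*√21/3625 ≈ -3.9025*I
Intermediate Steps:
x(p) = √p*(p + 2*p²)/7 (x(p) = (((p² + p*p) + p)*√p)/7 = (((p² + p²) + p)*√p)/7 = ((2*p² + p)*√p)/7 = ((p + 2*p²)*√p)/7 = (√p*(p + 2*p²))/7 = √p*(p + 2*p²)/7)
1/x(-1/3 + (-2 + 8)/V) = 1/((-1/3 + (-2 + 8)/(-7))^(3/2)*(1 + 2*(-1/3 + (-2 + 8)/(-7)))/7) = 1/((-1*⅓ + 6*(-⅐))^(3/2)*(1 + 2*(-1*⅓ + 6*(-⅐)))/7) = 1/((-⅓ - 6/7)^(3/2)*(1 + 2*(-⅓ - 6/7))/7) = 1/((-25/21)^(3/2)*(1 + 2*(-25/21))/7) = 1/((-125*I*√21/441)*(1 - 50/21)/7) = 1/((⅐)*(-125*I*√21/441)*(-29/21)) = 1/(3625*I*√21/64827) = -3087*I*√21/3625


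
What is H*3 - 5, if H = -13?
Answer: -44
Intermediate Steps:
H*3 - 5 = -13*3 - 5 = -39 - 5 = -44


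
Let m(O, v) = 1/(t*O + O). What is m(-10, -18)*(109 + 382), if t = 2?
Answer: -491/30 ≈ -16.367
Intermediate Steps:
m(O, v) = 1/(3*O) (m(O, v) = 1/(2*O + O) = 1/(3*O))
m(-10, -18)*(109 + 382) = ((⅓)/(-10))*(109 + 382) = ((⅓)*(-⅒))*491 = -1/30*491 = -491/30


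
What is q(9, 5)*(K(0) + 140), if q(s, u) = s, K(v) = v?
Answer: 1260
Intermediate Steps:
q(9, 5)*(K(0) + 140) = 9*(0 + 140) = 9*140 = 1260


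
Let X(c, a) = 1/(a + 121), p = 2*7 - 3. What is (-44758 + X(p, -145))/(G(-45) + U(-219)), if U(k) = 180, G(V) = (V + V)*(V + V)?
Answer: -1074193/198720 ≈ -5.4056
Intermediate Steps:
p = 11 (p = 14 - 3 = 11)
G(V) = 4*V**2 (G(V) = (2*V)*(2*V) = 4*V**2)
X(c, a) = 1/(121 + a)
(-44758 + X(p, -145))/(G(-45) + U(-219)) = (-44758 + 1/(121 - 145))/(4*(-45)**2 + 180) = (-44758 + 1/(-24))/(4*2025 + 180) = (-44758 - 1/24)/(8100 + 180) = -1074193/24/8280 = -1074193/24*1/8280 = -1074193/198720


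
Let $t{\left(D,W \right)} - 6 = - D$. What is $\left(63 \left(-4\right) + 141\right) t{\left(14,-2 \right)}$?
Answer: $888$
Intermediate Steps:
$t{\left(D,W \right)} = 6 - D$
$\left(63 \left(-4\right) + 141\right) t{\left(14,-2 \right)} = \left(63 \left(-4\right) + 141\right) \left(6 - 14\right) = \left(-252 + 141\right) \left(6 - 14\right) = \left(-111\right) \left(-8\right) = 888$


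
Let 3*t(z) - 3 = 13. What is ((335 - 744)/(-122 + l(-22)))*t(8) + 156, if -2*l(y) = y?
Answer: 58492/333 ≈ 175.65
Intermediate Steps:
t(z) = 16/3 (t(z) = 1 + (⅓)*13 = 1 + 13/3 = 16/3)
l(y) = -y/2
((335 - 744)/(-122 + l(-22)))*t(8) + 156 = ((335 - 744)/(-122 - ½*(-22)))*(16/3) + 156 = -409/(-122 + 11)*(16/3) + 156 = -409/(-111)*(16/3) + 156 = -409*(-1/111)*(16/3) + 156 = (409/111)*(16/3) + 156 = 6544/333 + 156 = 58492/333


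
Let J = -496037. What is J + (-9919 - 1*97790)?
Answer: -603746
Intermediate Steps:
J + (-9919 - 1*97790) = -496037 + (-9919 - 1*97790) = -496037 + (-9919 - 97790) = -496037 - 107709 = -603746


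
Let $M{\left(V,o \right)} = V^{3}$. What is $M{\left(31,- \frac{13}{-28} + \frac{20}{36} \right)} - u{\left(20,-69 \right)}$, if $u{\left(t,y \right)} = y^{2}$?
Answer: $25030$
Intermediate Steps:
$M{\left(31,- \frac{13}{-28} + \frac{20}{36} \right)} - u{\left(20,-69 \right)} = 31^{3} - \left(-69\right)^{2} = 29791 - 4761 = 25030$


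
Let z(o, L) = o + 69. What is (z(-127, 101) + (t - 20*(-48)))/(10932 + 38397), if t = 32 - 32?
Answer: 902/49329 ≈ 0.018285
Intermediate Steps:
z(o, L) = 69 + o
t = 0
(z(-127, 101) + (t - 20*(-48)))/(10932 + 38397) = ((69 - 127) + (0 - 20*(-48)))/(10932 + 38397) = (-58 + (0 + 960))/49329 = (-58 + 960)*(1/49329) = 902*(1/49329) = 902/49329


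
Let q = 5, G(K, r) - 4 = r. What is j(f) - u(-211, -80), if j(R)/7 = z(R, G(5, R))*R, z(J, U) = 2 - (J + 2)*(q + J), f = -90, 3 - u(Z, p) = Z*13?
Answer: 4708394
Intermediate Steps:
u(Z, p) = 3 - 13*Z (u(Z, p) = 3 - Z*13 = 3 - 13*Z)
G(K, r) = 4 + r
z(J, U) = 2 - (2 + J)*(5 + J) (z(J, U) = 2 - (J + 2)*(5 + J) = 2 - (2 + J)*(5 + J))
j(R) = 7*R*(-8 - R² - 7*R) (j(R) = 7*((-8 - R² - 7*R)*R) = 7*(R*(-8 - R² - 7*R)) = 7*R*(-8 - R² - 7*R))
j(f) - u(-211, -80) = -7*(-90)*(8 + (-90)² + 7*(-90)) - (3 - 13*(-211)) = -7*(-90)*(8 + 8100 - 630) - (3 + 2743) = -7*(-90)*7478 - 1*2746 = 4711140 - 2746 = 4708394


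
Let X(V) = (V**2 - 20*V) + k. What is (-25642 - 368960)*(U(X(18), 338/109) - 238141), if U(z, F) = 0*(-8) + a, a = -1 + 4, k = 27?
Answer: 93969731076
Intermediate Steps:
X(V) = 27 + V**2 - 20*V (X(V) = (V**2 - 20*V) + 27 = 27 + V**2 - 20*V)
a = 3
U(z, F) = 3 (U(z, F) = 0*(-8) + 3 = 0 + 3 = 3)
(-25642 - 368960)*(U(X(18), 338/109) - 238141) = (-25642 - 368960)*(3 - 238141) = -394602*(-238138) = 93969731076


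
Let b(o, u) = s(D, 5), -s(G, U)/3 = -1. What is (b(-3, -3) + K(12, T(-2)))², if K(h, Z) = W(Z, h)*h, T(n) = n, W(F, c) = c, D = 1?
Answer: 21609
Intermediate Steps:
s(G, U) = 3 (s(G, U) = -3*(-1) = 3)
b(o, u) = 3
K(h, Z) = h² (K(h, Z) = h*h = h²)
(b(-3, -3) + K(12, T(-2)))² = (3 + 12²)² = (3 + 144)² = 147² = 21609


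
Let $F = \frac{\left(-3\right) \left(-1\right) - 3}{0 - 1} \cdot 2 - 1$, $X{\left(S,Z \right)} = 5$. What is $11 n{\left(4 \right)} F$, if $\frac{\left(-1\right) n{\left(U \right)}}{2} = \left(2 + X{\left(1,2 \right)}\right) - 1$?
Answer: $132$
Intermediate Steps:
$n{\left(U \right)} = -12$ ($n{\left(U \right)} = - 2 \left(\left(2 + 5\right) - 1\right) = - 2 \left(7 - 1\right) = \left(-2\right) 6 = -12$)
$F = -1$ ($F = \frac{3 - 3}{-1} \cdot 2 - 1 = 0 \left(-1\right) 2 - 1 = 0 \cdot 2 - 1 = 0 - 1 = -1$)
$11 n{\left(4 \right)} F = 11 \left(-12\right) \left(-1\right) = \left(-132\right) \left(-1\right) = 132$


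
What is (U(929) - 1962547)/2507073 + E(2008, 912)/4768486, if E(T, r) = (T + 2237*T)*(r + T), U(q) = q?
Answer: 16444479285183146/5977471250739 ≈ 2751.1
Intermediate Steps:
E(T, r) = 2238*T*(T + r) (E(T, r) = (2238*T)*(T + r) = 2238*T*(T + r))
(U(929) - 1962547)/2507073 + E(2008, 912)/4768486 = (929 - 1962547)/2507073 + (2238*2008*(2008 + 912))/4768486 = -1961618*1/2507073 + (2238*2008*2920)*(1/4768486) = -1961618/2507073 + 13122199680*(1/4768486) = -1961618/2507073 + 6561099840/2384243 = 16444479285183146/5977471250739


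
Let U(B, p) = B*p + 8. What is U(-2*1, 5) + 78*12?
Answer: 934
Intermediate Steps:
U(B, p) = 8 + B*p
U(-2*1, 5) + 78*12 = (8 - 2*1*5) + 78*12 = (8 - 2*5) + 936 = (8 - 10) + 936 = -2 + 936 = 934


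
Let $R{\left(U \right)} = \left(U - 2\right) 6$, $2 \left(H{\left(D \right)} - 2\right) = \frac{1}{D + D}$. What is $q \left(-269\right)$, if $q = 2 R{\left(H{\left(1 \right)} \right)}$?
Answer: $-807$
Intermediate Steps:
$H{\left(D \right)} = 2 + \frac{1}{4 D}$ ($H{\left(D \right)} = 2 + \frac{1}{2 \left(D + D\right)} = 2 + \frac{1}{2 \cdot 2 D} = 2 + \frac{\frac{1}{2} \frac{1}{D}}{2} = 2 + \frac{1}{4 D}$)
$R{\left(U \right)} = -12 + 6 U$ ($R{\left(U \right)} = \left(-2 + U\right) 6 = -12 + 6 U$)
$q = 3$ ($q = 2 \left(-12 + 6 \left(2 + \frac{1}{4 \cdot 1}\right)\right) = 2 \left(-12 + 6 \left(2 + \frac{1}{4} \cdot 1\right)\right) = 2 \left(-12 + 6 \left(2 + \frac{1}{4}\right)\right) = 2 \left(-12 + 6 \cdot \frac{9}{4}\right) = 2 \left(-12 + \frac{27}{2}\right) = 2 \cdot \frac{3}{2} = 3$)
$q \left(-269\right) = 3 \left(-269\right) = -807$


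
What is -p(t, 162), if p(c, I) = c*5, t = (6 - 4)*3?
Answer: -30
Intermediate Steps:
t = 6 (t = 2*3 = 6)
p(c, I) = 5*c
-p(t, 162) = -5*6 = -1*30 = -30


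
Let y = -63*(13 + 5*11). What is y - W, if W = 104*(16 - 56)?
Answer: -124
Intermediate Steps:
y = -4284 (y = -63*(13 + 55) = -63*68 = -4284)
W = -4160 (W = 104*(-40) = -4160)
y - W = -4284 - 1*(-4160) = -4284 + 4160 = -124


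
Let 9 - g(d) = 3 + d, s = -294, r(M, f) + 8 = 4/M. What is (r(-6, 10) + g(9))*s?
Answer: 3430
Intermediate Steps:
r(M, f) = -8 + 4/M
g(d) = 6 - d (g(d) = 9 - (3 + d) = 9 + (-3 - d) = 6 - d)
(r(-6, 10) + g(9))*s = ((-8 + 4/(-6)) + (6 - 1*9))*(-294) = ((-8 + 4*(-⅙)) + (6 - 9))*(-294) = ((-8 - ⅔) - 3)*(-294) = (-26/3 - 3)*(-294) = -35/3*(-294) = 3430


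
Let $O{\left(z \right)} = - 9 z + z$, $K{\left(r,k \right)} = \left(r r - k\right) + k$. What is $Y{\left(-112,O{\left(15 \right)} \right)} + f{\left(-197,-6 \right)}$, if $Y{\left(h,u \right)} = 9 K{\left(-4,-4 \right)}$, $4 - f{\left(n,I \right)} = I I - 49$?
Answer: $161$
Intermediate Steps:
$f{\left(n,I \right)} = 53 - I^{2}$ ($f{\left(n,I \right)} = 4 - \left(I I - 49\right) = 4 - \left(I^{2} - 49\right) = 4 - \left(-49 + I^{2}\right) = 53 - I^{2}$)
$K{\left(r,k \right)} = r^{2}$ ($K{\left(r,k \right)} = \left(r^{2} - k\right) + k = r^{2}$)
$O{\left(z \right)} = - 8 z$
$Y{\left(h,u \right)} = 144$ ($Y{\left(h,u \right)} = 9 \left(-4\right)^{2} = 9 \cdot 16 = 144$)
$Y{\left(-112,O{\left(15 \right)} \right)} + f{\left(-197,-6 \right)} = 144 + \left(53 - \left(-6\right)^{2}\right) = 144 + \left(53 - 36\right) = 144 + 17 = 161$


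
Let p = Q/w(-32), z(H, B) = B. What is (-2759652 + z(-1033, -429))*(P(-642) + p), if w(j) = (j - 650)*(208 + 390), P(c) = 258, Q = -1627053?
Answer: -294911179908021/407836 ≈ -7.2311e+8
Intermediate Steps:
w(j) = -388700 + 598*j (w(j) = (-650 + j)*598 = -388700 + 598*j)
p = 1627053/407836 (p = -1627053/(-388700 + 598*(-32)) = -1627053/(-388700 - 19136) = -1627053/(-407836) = -1627053*(-1/407836) = 1627053/407836 ≈ 3.9895)
(-2759652 + z(-1033, -429))*(P(-642) + p) = (-2759652 - 429)*(258 + 1627053/407836) = -2760081*106848741/407836 = -294911179908021/407836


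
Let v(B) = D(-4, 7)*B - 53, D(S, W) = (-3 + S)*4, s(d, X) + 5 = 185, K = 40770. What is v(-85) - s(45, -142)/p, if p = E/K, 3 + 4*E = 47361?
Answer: 1497179/877 ≈ 1707.2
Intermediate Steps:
E = 23679/2 (E = -¾ + (¼)*47361 = -¾ + 47361/4 = 23679/2 ≈ 11840.)
s(d, X) = 180 (s(d, X) = -5 + 185 = 180)
p = 877/3020 (p = (23679/2)/40770 = (23679/2)*(1/40770) = 877/3020 ≈ 0.29040)
D(S, W) = -12 + 4*S
v(B) = -53 - 28*B (v(B) = (-12 + 4*(-4))*B - 53 = (-12 - 16)*B - 53 = -28*B - 53 = -53 - 28*B)
v(-85) - s(45, -142)/p = (-53 - 28*(-85)) - 180/877/3020 = (-53 + 2380) - 180*3020/877 = 2327 - 1*543600/877 = 2327 - 543600/877 = 1497179/877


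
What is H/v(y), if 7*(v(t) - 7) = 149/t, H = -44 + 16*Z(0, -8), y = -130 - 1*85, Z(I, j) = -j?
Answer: 21070/1731 ≈ 12.172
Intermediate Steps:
y = -215 (y = -130 - 85 = -215)
H = 84 (H = -44 + 16*(-1*(-8)) = -44 + 16*8 = -44 + 128 = 84)
v(t) = 7 + 149/(7*t) (v(t) = 7 + (149/t)/7 = 7 + 149/(7*t))
H/v(y) = 84/(7 + (149/7)/(-215)) = 84/(7 + (149/7)*(-1/215)) = 84/(7 - 149/1505) = 84/(10386/1505) = 84*(1505/10386) = 21070/1731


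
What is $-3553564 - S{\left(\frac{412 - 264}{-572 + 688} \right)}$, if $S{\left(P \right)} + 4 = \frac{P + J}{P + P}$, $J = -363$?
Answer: $- \frac{131476475}{37} \approx -3.5534 \cdot 10^{6}$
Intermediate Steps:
$S{\left(P \right)} = -4 + \frac{-363 + P}{2 P}$ ($S{\left(P \right)} = -4 + \frac{P - 363}{P + P} = -4 + \frac{-363 + P}{2 P}$)
$-3553564 - S{\left(\frac{412 - 264}{-572 + 688} \right)} = -3553564 - \frac{-363 - 7 \frac{412 - 264}{-572 + 688}}{2 \frac{412 - 264}{-572 + 688}} = -3553564 - \frac{-363 - 7 \cdot \frac{148}{116}}{2 \cdot \frac{148}{116}} = -3553564 - \frac{-363 - 7 \cdot 148 \cdot \frac{1}{116}}{2 \cdot 148 \cdot \frac{1}{116}} = -3553564 - \frac{-363 - \frac{259}{29}}{2 \cdot \frac{37}{29}} = -3553564 - \frac{1}{2} \cdot \frac{29}{37} \left(-363 - \frac{259}{29}\right) = -3553564 - \frac{1}{2} \cdot \frac{29}{37} \left(- \frac{10786}{29}\right) = -3553564 - - \frac{5393}{37} = -3553564 + \frac{5393}{37} = - \frac{131476475}{37}$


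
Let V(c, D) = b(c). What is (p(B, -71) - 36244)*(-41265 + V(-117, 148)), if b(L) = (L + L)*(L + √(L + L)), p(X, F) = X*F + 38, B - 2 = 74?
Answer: 577726974 + 29204604*I*√26 ≈ 5.7773e+8 + 1.4891e+8*I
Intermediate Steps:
B = 76 (B = 2 + 74 = 76)
p(X, F) = 38 + F*X (p(X, F) = F*X + 38 = 38 + F*X)
b(L) = 2*L*(L + √2*√L) (b(L) = (2*L)*(L + √(2*L)) = (2*L)*(L + √2*√L) = 2*L*(L + √2*√L))
V(c, D) = 2*c² + 2*√2*c^(3/2)
(p(B, -71) - 36244)*(-41265 + V(-117, 148)) = ((38 - 71*76) - 36244)*(-41265 + (2*(-117)² + 2*√2*(-117)^(3/2))) = ((38 - 5396) - 36244)*(-41265 + (2*13689 + 2*√2*(-351*I*√13))) = (-5358 - 36244)*(-41265 + (27378 - 702*I*√26)) = -41602*(-13887 - 702*I*√26) = 577726974 + 29204604*I*√26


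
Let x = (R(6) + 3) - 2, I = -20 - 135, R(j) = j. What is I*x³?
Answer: -53165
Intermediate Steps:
I = -155
x = 7 (x = (6 + 3) - 2 = 9 - 2 = 7)
I*x³ = -155*7³ = -155*343 = -53165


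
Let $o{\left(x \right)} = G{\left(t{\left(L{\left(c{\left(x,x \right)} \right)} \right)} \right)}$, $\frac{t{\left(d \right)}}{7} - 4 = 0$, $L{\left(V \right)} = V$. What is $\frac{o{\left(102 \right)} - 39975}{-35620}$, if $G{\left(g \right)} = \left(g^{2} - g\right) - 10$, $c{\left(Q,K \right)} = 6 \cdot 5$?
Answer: $\frac{39229}{35620} \approx 1.1013$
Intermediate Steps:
$c{\left(Q,K \right)} = 30$
$t{\left(d \right)} = 28$ ($t{\left(d \right)} = 28 + 7 \cdot 0 = 28 + 0 = 28$)
$G{\left(g \right)} = -10 + g^{2} - g$
$o{\left(x \right)} = 746$ ($o{\left(x \right)} = -10 + 28^{2} - 28 = -10 + 784 - 28 = 746$)
$\frac{o{\left(102 \right)} - 39975}{-35620} = \frac{746 - 39975}{-35620} = \left(-39229\right) \left(- \frac{1}{35620}\right) = \frac{39229}{35620}$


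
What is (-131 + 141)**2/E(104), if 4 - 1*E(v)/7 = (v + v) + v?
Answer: -25/539 ≈ -0.046382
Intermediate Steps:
E(v) = 28 - 21*v (E(v) = 28 - 7*((v + v) + v) = 28 - 7*(2*v + v) = 28 - 21*v)
(-131 + 141)**2/E(104) = (-131 + 141)**2/(28 - 21*104) = 10**2/(28 - 2184) = 100/(-2156) = 100*(-1/2156) = -25/539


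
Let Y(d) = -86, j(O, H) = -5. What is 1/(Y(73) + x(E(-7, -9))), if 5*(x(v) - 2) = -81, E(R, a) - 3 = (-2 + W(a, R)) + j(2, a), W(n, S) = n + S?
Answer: -5/501 ≈ -0.0099800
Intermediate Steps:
W(n, S) = S + n
E(R, a) = -4 + R + a (E(R, a) = 3 + ((-2 + (R + a)) - 5) = 3 + ((-2 + R + a) - 5) = 3 + (-7 + R + a) = -4 + R + a)
x(v) = -71/5 (x(v) = 2 + (1/5)*(-81) = 2 - 81/5 = -71/5)
1/(Y(73) + x(E(-7, -9))) = 1/(-86 - 71/5) = 1/(-501/5) = -5/501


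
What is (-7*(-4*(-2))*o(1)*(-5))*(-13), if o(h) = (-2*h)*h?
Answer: 7280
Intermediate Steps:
o(h) = -2*h**2
(-7*(-4*(-2))*o(1)*(-5))*(-13) = (-7*(-4*(-2))*(-2*1**2)*(-5))*(-13) = (-56*(-2*1)*(-5))*(-13) = (-56*(-2)*(-5))*(-13) = (-7*(-16)*(-5))*(-13) = (112*(-5))*(-13) = -560*(-13) = 7280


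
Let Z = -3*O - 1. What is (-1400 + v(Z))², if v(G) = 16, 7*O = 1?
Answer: 1915456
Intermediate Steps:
O = ⅐ (O = (⅐)*1 = ⅐ ≈ 0.14286)
Z = -10/7 (Z = -3*⅐ - 1 = -3/7 - 1 = -10/7 ≈ -1.4286)
(-1400 + v(Z))² = (-1400 + 16)² = (-1384)² = 1915456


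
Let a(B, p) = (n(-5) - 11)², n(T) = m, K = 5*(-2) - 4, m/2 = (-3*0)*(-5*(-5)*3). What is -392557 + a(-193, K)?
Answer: -392436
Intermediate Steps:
m = 0 (m = 2*((-3*0)*(-5*(-5)*3)) = 2*(0*(25*3)) = 2*(0*75) = 2*0 = 0)
K = -14 (K = -10 - 4 = -14)
n(T) = 0
a(B, p) = 121 (a(B, p) = (0 - 11)² = (-11)² = 121)
-392557 + a(-193, K) = -392557 + 121 = -392436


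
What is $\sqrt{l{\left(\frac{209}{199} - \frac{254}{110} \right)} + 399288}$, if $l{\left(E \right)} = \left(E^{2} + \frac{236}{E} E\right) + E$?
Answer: $\frac{\sqrt{47860227553174}}{10945} \approx 632.08$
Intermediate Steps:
$l{\left(E \right)} = 236 + E + E^{2}$ ($l{\left(E \right)} = \left(E^{2} + 236\right) + E = \left(236 + E^{2}\right) + E = 236 + E + E^{2}$)
$\sqrt{l{\left(\frac{209}{199} - \frac{254}{110} \right)} + 399288} = \sqrt{\left(236 + \left(\frac{209}{199} - \frac{254}{110}\right) + \left(\frac{209}{199} - \frac{254}{110}\right)^{2}\right) + 399288} = \sqrt{\left(236 + \left(209 \cdot \frac{1}{199} - \frac{127}{55}\right) + \left(209 \cdot \frac{1}{199} - \frac{127}{55}\right)^{2}\right) + 399288} = \sqrt{\left(236 + \left(\frac{209}{199} - \frac{127}{55}\right) + \left(\frac{209}{199} - \frac{127}{55}\right)^{2}\right) + 399288} = \sqrt{\left(236 - \frac{13778}{10945} + \left(- \frac{13778}{10945}\right)^{2}\right) + 399288} = \sqrt{\left(236 - \frac{13778}{10945} + \frac{189833284}{119793025}\right) + 399288} = \sqrt{\frac{28310186974}{119793025} + 399288} = \sqrt{\frac{47860227553174}{119793025}} = \frac{\sqrt{47860227553174}}{10945}$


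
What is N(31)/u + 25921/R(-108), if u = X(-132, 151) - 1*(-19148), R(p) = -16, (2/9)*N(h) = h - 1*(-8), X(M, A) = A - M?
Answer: -55963127/34544 ≈ -1620.1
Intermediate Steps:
N(h) = 36 + 9*h/2 (N(h) = 9*(h - 1*(-8))/2 = 9*(h + 8)/2 = 9*(8 + h)/2 = 36 + 9*h/2)
u = 19431 (u = (151 - 1*(-132)) - 1*(-19148) = (151 + 132) + 19148 = 283 + 19148 = 19431)
N(31)/u + 25921/R(-108) = (36 + (9/2)*31)/19431 + 25921/(-16) = (36 + 279/2)*(1/19431) + 25921*(-1/16) = (351/2)*(1/19431) - 25921/16 = 39/4318 - 25921/16 = -55963127/34544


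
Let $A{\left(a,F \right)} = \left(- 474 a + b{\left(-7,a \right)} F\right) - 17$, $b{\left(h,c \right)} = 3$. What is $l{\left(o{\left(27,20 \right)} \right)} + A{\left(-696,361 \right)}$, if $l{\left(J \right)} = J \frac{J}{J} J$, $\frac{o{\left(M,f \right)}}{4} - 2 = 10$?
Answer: $333274$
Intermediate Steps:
$o{\left(M,f \right)} = 48$ ($o{\left(M,f \right)} = 8 + 4 \cdot 10 = 8 + 40 = 48$)
$l{\left(J \right)} = J^{2}$ ($l{\left(J \right)} = J 1 J = J J = J^{2}$)
$A{\left(a,F \right)} = -17 - 474 a + 3 F$ ($A{\left(a,F \right)} = \left(- 474 a + 3 F\right) - 17 = -17 - 474 a + 3 F$)
$l{\left(o{\left(27,20 \right)} \right)} + A{\left(-696,361 \right)} = 48^{2} - -330970 = 2304 + \left(-17 + 329904 + 1083\right) = 2304 + 330970 = 333274$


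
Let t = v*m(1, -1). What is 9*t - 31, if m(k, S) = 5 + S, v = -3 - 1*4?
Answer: -283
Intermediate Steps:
v = -7 (v = -3 - 4 = -7)
t = -28 (t = -7*(5 - 1) = -7*4 = -28)
9*t - 31 = 9*(-28) - 31 = -252 - 31 = -283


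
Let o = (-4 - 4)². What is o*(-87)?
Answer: -5568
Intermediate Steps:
o = 64 (o = (-8)² = 64)
o*(-87) = 64*(-87) = -5568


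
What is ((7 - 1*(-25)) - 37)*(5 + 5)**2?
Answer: -500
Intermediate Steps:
((7 - 1*(-25)) - 37)*(5 + 5)**2 = ((7 + 25) - 37)*10**2 = (32 - 37)*100 = -5*100 = -500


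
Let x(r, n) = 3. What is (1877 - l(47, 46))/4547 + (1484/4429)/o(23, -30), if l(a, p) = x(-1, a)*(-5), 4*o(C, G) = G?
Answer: 112199524/302079945 ≈ 0.37142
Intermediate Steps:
o(C, G) = G/4
l(a, p) = -15 (l(a, p) = 3*(-5) = -15)
(1877 - l(47, 46))/4547 + (1484/4429)/o(23, -30) = (1877 - 1*(-15))/4547 + (1484/4429)/(((¼)*(-30))) = (1877 + 15)*(1/4547) + (1484*(1/4429))/(-15/2) = 1892*(1/4547) + (1484/4429)*(-2/15) = 1892/4547 - 2968/66435 = 112199524/302079945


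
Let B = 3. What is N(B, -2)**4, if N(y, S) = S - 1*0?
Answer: 16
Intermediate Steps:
N(y, S) = S (N(y, S) = S + 0 = S)
N(B, -2)**4 = (-2)**4 = 16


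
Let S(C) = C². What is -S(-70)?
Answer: -4900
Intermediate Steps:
-S(-70) = -1*(-70)² = -1*4900 = -4900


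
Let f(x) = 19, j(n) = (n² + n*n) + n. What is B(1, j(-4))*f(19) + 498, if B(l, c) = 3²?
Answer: 669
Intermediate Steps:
j(n) = n + 2*n² (j(n) = (n² + n²) + n = 2*n² + n = n + 2*n²)
B(l, c) = 9
B(1, j(-4))*f(19) + 498 = 9*19 + 498 = 171 + 498 = 669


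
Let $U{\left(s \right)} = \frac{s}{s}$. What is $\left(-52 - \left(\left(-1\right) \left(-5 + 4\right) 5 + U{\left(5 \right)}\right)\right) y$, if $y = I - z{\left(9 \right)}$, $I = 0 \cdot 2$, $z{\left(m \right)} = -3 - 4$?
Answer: $-406$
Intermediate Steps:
$z{\left(m \right)} = -7$
$I = 0$
$U{\left(s \right)} = 1$
$y = 7$ ($y = 0 - -7 = 0 + 7 = 7$)
$\left(-52 - \left(\left(-1\right) \left(-5 + 4\right) 5 + U{\left(5 \right)}\right)\right) y = \left(-52 + \left(\left(-5 + 4\right) 5 - 1\right)\right) 7 = \left(-52 - 6\right) 7 = \left(-58\right) 7 = -406$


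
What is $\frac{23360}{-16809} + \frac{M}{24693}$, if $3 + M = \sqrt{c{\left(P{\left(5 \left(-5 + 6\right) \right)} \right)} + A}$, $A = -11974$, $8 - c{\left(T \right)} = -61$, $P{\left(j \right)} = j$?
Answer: $- \frac{192292969}{138354879} + \frac{i \sqrt{11905}}{24693} \approx -1.3899 + 0.0044187 i$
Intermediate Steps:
$c{\left(T \right)} = 69$ ($c{\left(T \right)} = 8 - -61 = 8 + 61 = 69$)
$M = -3 + i \sqrt{11905}$ ($M = -3 + \sqrt{69 - 11974} = -3 + \sqrt{-11905} = -3 + i \sqrt{11905} \approx -3.0 + 109.11 i$)
$\frac{23360}{-16809} + \frac{M}{24693} = \frac{23360}{-16809} + \frac{-3 + i \sqrt{11905}}{24693} = 23360 \left(- \frac{1}{16809}\right) + \left(-3 + i \sqrt{11905}\right) \frac{1}{24693} = - \frac{23360}{16809} - \left(\frac{1}{8231} - \frac{i \sqrt{11905}}{24693}\right) = - \frac{192292969}{138354879} + \frac{i \sqrt{11905}}{24693}$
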